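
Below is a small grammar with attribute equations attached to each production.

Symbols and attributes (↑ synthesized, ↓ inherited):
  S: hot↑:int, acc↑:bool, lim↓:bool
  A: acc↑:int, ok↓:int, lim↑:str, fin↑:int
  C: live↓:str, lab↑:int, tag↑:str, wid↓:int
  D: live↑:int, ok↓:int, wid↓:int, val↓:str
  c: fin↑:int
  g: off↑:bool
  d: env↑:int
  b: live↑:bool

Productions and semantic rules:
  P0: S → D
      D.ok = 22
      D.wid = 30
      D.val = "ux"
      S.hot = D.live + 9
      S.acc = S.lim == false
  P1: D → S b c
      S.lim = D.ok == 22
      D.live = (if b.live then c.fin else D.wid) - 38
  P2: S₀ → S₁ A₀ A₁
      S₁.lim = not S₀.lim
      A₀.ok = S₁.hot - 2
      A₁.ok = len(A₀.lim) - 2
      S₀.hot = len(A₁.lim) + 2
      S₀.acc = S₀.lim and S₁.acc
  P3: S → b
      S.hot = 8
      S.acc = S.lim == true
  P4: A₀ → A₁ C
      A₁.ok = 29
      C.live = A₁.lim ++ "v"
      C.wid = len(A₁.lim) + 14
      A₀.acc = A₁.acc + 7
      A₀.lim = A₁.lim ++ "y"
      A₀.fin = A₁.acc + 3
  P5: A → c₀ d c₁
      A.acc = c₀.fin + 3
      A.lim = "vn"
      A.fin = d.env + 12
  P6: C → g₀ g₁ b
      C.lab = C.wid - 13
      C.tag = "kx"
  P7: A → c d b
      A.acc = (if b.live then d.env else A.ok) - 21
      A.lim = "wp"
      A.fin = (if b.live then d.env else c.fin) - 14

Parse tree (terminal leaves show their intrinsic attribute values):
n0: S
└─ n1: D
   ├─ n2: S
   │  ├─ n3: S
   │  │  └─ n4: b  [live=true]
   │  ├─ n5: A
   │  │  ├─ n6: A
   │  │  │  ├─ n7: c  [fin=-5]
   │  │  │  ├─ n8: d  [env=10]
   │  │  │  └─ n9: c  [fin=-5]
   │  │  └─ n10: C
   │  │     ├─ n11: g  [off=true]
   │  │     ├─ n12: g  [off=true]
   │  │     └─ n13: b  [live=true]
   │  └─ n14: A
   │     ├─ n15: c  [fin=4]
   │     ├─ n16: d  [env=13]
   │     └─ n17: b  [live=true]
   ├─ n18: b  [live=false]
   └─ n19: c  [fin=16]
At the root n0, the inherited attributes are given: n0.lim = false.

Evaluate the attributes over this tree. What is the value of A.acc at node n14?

-8

1. n0.lim = false  [given at root]
2. n1.ok = 22  [22]
3. n1.wid = 30  [30]
4. n1.val = "ux"  ["ux"]
5. n2.lim = true  [D.ok == 22]
6. n3.lim = false  [not S₀.lim]
7. n4.live = true  [terminal]
8. n3.hot = 8  [8]
9. n3.acc = false  [S.lim == true]
10. n5.ok = 6  [S₁.hot - 2]
11. n6.ok = 29  [29]
12. n7.fin = -5  [terminal]
13. n8.env = 10  [terminal]
14. n9.fin = -5  [terminal]
15. n6.acc = -2  [c₀.fin + 3]
16. n6.lim = "vn"  ["vn"]
17. n6.fin = 22  [d.env + 12]
18. n10.live = "vnv"  [A₁.lim ++ "v"]
19. n10.wid = 16  [len(A₁.lim) + 14]
20. n11.off = true  [terminal]
21. n12.off = true  [terminal]
22. n13.live = true  [terminal]
23. n10.lab = 3  [C.wid - 13]
24. n10.tag = "kx"  ["kx"]
25. n5.acc = 5  [A₁.acc + 7]
26. n5.lim = "vny"  [A₁.lim ++ "y"]
27. n5.fin = 1  [A₁.acc + 3]
28. n14.ok = 1  [len(A₀.lim) - 2]
29. n15.fin = 4  [terminal]
30. n16.env = 13  [terminal]
31. n17.live = true  [terminal]
32. n14.acc = -8  [(if b.live then d.env else A.ok) - 21]
33. n14.lim = "wp"  ["wp"]
34. n14.fin = -1  [(if b.live then d.env else c.fin) - 14]
35. n2.hot = 4  [len(A₁.lim) + 2]
36. n2.acc = false  [S₀.lim and S₁.acc]
37. n18.live = false  [terminal]
38. n19.fin = 16  [terminal]
39. n1.live = -8  [(if b.live then c.fin else D.wid) - 38]
40. n0.hot = 1  [D.live + 9]
41. n0.acc = true  [S.lim == false]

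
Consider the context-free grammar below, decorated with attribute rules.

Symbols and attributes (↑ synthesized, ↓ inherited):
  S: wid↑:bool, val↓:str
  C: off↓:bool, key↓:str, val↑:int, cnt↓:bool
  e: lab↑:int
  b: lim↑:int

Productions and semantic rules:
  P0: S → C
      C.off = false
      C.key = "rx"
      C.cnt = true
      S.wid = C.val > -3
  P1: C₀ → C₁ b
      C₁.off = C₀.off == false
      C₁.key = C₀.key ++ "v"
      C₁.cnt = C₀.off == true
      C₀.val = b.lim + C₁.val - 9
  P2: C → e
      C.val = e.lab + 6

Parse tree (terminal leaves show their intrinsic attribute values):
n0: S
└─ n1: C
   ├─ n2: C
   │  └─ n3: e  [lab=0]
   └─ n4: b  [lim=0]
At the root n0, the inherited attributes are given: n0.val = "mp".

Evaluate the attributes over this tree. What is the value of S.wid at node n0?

false

1. n0.val = "mp"  [given at root]
2. n1.off = false  [false]
3. n1.key = "rx"  ["rx"]
4. n1.cnt = true  [true]
5. n2.off = true  [C₀.off == false]
6. n2.key = "rxv"  [C₀.key ++ "v"]
7. n2.cnt = false  [C₀.off == true]
8. n3.lab = 0  [terminal]
9. n2.val = 6  [e.lab + 6]
10. n4.lim = 0  [terminal]
11. n1.val = -3  [b.lim + C₁.val - 9]
12. n0.wid = false  [C.val > -3]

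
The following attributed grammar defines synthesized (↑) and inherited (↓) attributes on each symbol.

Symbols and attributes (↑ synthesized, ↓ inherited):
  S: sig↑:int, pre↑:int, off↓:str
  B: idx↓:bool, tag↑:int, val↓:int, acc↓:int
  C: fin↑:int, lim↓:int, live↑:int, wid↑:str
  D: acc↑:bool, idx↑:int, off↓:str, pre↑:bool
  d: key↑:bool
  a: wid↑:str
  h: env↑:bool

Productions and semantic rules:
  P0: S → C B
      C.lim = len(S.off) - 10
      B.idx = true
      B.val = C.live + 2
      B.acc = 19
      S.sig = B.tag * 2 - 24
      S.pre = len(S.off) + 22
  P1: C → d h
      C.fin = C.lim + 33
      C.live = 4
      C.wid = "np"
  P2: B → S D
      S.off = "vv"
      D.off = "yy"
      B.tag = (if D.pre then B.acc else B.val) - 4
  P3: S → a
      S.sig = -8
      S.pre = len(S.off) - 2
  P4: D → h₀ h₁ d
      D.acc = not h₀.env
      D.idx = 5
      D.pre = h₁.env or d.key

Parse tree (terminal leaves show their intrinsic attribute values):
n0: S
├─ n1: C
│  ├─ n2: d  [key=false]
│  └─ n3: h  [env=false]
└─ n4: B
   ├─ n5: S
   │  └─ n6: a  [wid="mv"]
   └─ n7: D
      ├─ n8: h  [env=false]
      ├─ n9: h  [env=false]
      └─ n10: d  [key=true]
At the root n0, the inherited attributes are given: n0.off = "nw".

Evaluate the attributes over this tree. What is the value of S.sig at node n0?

1. n0.off = "nw"  [given at root]
2. n1.lim = -8  [len(S.off) - 10]
3. n2.key = false  [terminal]
4. n3.env = false  [terminal]
5. n1.fin = 25  [C.lim + 33]
6. n1.live = 4  [4]
7. n1.wid = "np"  ["np"]
8. n4.idx = true  [true]
9. n4.val = 6  [C.live + 2]
10. n4.acc = 19  [19]
11. n5.off = "vv"  ["vv"]
12. n6.wid = "mv"  [terminal]
13. n5.sig = -8  [-8]
14. n5.pre = 0  [len(S.off) - 2]
15. n7.off = "yy"  ["yy"]
16. n8.env = false  [terminal]
17. n9.env = false  [terminal]
18. n10.key = true  [terminal]
19. n7.acc = true  [not h₀.env]
20. n7.idx = 5  [5]
21. n7.pre = true  [h₁.env or d.key]
22. n4.tag = 15  [(if D.pre then B.acc else B.val) - 4]
23. n0.sig = 6  [B.tag * 2 - 24]
24. n0.pre = 24  [len(S.off) + 22]

6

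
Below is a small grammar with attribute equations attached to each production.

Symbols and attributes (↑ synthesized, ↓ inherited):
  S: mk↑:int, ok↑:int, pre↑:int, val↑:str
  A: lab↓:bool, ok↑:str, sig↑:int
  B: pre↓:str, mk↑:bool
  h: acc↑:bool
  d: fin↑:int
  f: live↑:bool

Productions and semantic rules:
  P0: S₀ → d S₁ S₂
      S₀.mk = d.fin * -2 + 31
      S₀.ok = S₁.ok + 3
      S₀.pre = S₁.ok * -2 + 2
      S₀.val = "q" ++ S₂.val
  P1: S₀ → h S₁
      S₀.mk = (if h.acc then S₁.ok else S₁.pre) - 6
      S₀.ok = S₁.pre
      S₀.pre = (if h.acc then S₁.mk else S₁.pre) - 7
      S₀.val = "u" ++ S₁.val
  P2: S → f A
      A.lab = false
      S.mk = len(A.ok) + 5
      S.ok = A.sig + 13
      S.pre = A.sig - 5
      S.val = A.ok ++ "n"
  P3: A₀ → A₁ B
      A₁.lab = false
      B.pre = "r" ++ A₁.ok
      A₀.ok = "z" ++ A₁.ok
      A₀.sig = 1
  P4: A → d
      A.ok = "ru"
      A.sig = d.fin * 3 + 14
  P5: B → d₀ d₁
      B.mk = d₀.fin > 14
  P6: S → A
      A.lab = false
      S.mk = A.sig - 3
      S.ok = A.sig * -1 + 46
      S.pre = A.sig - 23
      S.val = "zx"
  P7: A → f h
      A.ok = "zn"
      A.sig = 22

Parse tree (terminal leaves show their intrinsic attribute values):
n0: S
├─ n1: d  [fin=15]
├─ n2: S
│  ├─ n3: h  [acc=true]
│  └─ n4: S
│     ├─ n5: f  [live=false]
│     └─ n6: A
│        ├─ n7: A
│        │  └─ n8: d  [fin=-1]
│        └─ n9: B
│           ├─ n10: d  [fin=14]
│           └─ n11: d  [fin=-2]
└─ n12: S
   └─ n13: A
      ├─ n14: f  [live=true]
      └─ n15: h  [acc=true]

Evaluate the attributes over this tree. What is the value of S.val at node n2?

1. n1.fin = 15  [terminal]
2. n3.acc = true  [terminal]
3. n5.live = false  [terminal]
4. n6.lab = false  [false]
5. n7.lab = false  [false]
6. n8.fin = -1  [terminal]
7. n7.ok = "ru"  ["ru"]
8. n7.sig = 11  [d.fin * 3 + 14]
9. n9.pre = "rru"  ["r" ++ A₁.ok]
10. n10.fin = 14  [terminal]
11. n11.fin = -2  [terminal]
12. n9.mk = false  [d₀.fin > 14]
13. n6.ok = "zru"  ["z" ++ A₁.ok]
14. n6.sig = 1  [1]
15. n4.mk = 8  [len(A.ok) + 5]
16. n4.ok = 14  [A.sig + 13]
17. n4.pre = -4  [A.sig - 5]
18. n4.val = "zrun"  [A.ok ++ "n"]
19. n2.mk = 8  [(if h.acc then S₁.ok else S₁.pre) - 6]
20. n2.ok = -4  [S₁.pre]
21. n2.pre = 1  [(if h.acc then S₁.mk else S₁.pre) - 7]
22. n2.val = "uzrun"  ["u" ++ S₁.val]
23. n13.lab = false  [false]
24. n14.live = true  [terminal]
25. n15.acc = true  [terminal]
26. n13.ok = "zn"  ["zn"]
27. n13.sig = 22  [22]
28. n12.mk = 19  [A.sig - 3]
29. n12.ok = 24  [A.sig * -1 + 46]
30. n12.pre = -1  [A.sig - 23]
31. n12.val = "zx"  ["zx"]
32. n0.mk = 1  [d.fin * -2 + 31]
33. n0.ok = -1  [S₁.ok + 3]
34. n0.pre = 10  [S₁.ok * -2 + 2]
35. n0.val = "qzx"  ["q" ++ S₂.val]

"uzrun"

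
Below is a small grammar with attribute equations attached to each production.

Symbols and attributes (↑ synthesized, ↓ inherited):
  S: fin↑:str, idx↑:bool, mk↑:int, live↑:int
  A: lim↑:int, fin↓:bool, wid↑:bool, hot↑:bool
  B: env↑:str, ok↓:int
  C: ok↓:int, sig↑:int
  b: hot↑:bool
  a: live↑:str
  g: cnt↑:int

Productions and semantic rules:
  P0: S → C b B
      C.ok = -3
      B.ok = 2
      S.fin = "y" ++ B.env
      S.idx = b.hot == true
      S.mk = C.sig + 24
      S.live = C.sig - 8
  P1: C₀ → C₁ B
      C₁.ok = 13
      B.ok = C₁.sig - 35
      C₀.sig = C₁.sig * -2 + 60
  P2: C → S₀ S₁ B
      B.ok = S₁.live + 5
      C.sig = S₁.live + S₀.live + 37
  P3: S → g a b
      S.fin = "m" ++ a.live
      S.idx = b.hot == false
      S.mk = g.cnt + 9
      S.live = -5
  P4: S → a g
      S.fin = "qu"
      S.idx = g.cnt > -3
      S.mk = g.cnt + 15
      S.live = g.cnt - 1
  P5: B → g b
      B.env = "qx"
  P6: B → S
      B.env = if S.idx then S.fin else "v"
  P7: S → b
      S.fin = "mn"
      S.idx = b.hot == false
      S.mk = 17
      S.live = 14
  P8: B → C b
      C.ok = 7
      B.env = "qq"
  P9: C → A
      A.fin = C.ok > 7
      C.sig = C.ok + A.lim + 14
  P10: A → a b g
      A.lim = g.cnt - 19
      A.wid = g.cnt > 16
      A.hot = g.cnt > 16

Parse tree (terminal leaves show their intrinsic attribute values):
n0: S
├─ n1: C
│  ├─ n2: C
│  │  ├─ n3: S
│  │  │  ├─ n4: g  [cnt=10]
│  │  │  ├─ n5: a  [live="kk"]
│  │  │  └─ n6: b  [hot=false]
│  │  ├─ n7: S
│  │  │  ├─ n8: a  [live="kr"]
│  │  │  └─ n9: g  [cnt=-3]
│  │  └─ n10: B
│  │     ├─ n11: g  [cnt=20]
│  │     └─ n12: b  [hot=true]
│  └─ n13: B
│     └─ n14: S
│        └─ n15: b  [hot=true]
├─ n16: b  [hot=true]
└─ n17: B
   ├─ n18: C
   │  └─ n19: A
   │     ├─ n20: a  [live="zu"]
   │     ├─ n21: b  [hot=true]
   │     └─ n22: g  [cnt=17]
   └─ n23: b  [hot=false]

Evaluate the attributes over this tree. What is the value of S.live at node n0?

-4

1. n1.ok = -3  [-3]
2. n2.ok = 13  [13]
3. n4.cnt = 10  [terminal]
4. n5.live = "kk"  [terminal]
5. n6.hot = false  [terminal]
6. n3.fin = "mkk"  ["m" ++ a.live]
7. n3.idx = true  [b.hot == false]
8. n3.mk = 19  [g.cnt + 9]
9. n3.live = -5  [-5]
10. n8.live = "kr"  [terminal]
11. n9.cnt = -3  [terminal]
12. n7.fin = "qu"  ["qu"]
13. n7.idx = false  [g.cnt > -3]
14. n7.mk = 12  [g.cnt + 15]
15. n7.live = -4  [g.cnt - 1]
16. n10.ok = 1  [S₁.live + 5]
17. n11.cnt = 20  [terminal]
18. n12.hot = true  [terminal]
19. n10.env = "qx"  ["qx"]
20. n2.sig = 28  [S₁.live + S₀.live + 37]
21. n13.ok = -7  [C₁.sig - 35]
22. n15.hot = true  [terminal]
23. n14.fin = "mn"  ["mn"]
24. n14.idx = false  [b.hot == false]
25. n14.mk = 17  [17]
26. n14.live = 14  [14]
27. n13.env = "v"  [if S.idx then S.fin else "v"]
28. n1.sig = 4  [C₁.sig * -2 + 60]
29. n16.hot = true  [terminal]
30. n17.ok = 2  [2]
31. n18.ok = 7  [7]
32. n19.fin = false  [C.ok > 7]
33. n20.live = "zu"  [terminal]
34. n21.hot = true  [terminal]
35. n22.cnt = 17  [terminal]
36. n19.lim = -2  [g.cnt - 19]
37. n19.wid = true  [g.cnt > 16]
38. n19.hot = true  [g.cnt > 16]
39. n18.sig = 19  [C.ok + A.lim + 14]
40. n23.hot = false  [terminal]
41. n17.env = "qq"  ["qq"]
42. n0.fin = "yqq"  ["y" ++ B.env]
43. n0.idx = true  [b.hot == true]
44. n0.mk = 28  [C.sig + 24]
45. n0.live = -4  [C.sig - 8]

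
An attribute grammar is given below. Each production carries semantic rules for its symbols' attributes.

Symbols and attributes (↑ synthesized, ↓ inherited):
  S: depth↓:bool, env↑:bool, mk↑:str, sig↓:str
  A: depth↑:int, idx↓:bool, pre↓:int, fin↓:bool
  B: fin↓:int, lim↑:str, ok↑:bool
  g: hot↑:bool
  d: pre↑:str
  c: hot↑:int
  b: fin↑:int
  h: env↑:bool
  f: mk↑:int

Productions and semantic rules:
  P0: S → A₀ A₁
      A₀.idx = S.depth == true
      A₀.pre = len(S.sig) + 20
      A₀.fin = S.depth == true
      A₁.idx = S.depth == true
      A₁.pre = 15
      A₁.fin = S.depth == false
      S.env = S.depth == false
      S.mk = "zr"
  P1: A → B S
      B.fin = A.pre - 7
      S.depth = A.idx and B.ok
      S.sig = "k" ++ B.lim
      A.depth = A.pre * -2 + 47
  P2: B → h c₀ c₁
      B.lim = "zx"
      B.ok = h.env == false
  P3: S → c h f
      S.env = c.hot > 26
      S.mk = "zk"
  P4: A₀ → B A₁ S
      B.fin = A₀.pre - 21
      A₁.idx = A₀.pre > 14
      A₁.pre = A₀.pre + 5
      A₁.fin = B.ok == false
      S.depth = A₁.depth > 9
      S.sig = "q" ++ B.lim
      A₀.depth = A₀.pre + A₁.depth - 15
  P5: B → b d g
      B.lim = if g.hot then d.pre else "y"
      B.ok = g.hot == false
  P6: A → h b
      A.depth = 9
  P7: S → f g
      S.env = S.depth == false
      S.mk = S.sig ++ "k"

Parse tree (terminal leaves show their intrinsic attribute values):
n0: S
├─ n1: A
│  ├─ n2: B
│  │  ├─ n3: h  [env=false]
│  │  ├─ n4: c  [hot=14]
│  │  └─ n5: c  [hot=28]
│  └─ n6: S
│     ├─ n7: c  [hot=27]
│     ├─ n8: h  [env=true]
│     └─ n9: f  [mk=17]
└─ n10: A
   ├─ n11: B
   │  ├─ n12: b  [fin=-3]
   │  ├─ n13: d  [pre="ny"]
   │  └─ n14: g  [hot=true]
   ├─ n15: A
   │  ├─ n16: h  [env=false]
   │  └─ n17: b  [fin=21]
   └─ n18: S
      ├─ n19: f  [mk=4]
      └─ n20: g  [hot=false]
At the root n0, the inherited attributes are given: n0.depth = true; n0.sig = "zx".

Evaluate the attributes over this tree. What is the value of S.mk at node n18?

"qnyk"

1. n0.depth = true  [given at root]
2. n0.sig = "zx"  [given at root]
3. n1.idx = true  [S.depth == true]
4. n1.pre = 22  [len(S.sig) + 20]
5. n1.fin = true  [S.depth == true]
6. n2.fin = 15  [A.pre - 7]
7. n3.env = false  [terminal]
8. n4.hot = 14  [terminal]
9. n5.hot = 28  [terminal]
10. n2.lim = "zx"  ["zx"]
11. n2.ok = true  [h.env == false]
12. n6.depth = true  [A.idx and B.ok]
13. n6.sig = "kzx"  ["k" ++ B.lim]
14. n7.hot = 27  [terminal]
15. n8.env = true  [terminal]
16. n9.mk = 17  [terminal]
17. n6.env = true  [c.hot > 26]
18. n6.mk = "zk"  ["zk"]
19. n1.depth = 3  [A.pre * -2 + 47]
20. n10.idx = true  [S.depth == true]
21. n10.pre = 15  [15]
22. n10.fin = false  [S.depth == false]
23. n11.fin = -6  [A₀.pre - 21]
24. n12.fin = -3  [terminal]
25. n13.pre = "ny"  [terminal]
26. n14.hot = true  [terminal]
27. n11.lim = "ny"  [if g.hot then d.pre else "y"]
28. n11.ok = false  [g.hot == false]
29. n15.idx = true  [A₀.pre > 14]
30. n15.pre = 20  [A₀.pre + 5]
31. n15.fin = true  [B.ok == false]
32. n16.env = false  [terminal]
33. n17.fin = 21  [terminal]
34. n15.depth = 9  [9]
35. n18.depth = false  [A₁.depth > 9]
36. n18.sig = "qny"  ["q" ++ B.lim]
37. n19.mk = 4  [terminal]
38. n20.hot = false  [terminal]
39. n18.env = true  [S.depth == false]
40. n18.mk = "qnyk"  [S.sig ++ "k"]
41. n10.depth = 9  [A₀.pre + A₁.depth - 15]
42. n0.env = false  [S.depth == false]
43. n0.mk = "zr"  ["zr"]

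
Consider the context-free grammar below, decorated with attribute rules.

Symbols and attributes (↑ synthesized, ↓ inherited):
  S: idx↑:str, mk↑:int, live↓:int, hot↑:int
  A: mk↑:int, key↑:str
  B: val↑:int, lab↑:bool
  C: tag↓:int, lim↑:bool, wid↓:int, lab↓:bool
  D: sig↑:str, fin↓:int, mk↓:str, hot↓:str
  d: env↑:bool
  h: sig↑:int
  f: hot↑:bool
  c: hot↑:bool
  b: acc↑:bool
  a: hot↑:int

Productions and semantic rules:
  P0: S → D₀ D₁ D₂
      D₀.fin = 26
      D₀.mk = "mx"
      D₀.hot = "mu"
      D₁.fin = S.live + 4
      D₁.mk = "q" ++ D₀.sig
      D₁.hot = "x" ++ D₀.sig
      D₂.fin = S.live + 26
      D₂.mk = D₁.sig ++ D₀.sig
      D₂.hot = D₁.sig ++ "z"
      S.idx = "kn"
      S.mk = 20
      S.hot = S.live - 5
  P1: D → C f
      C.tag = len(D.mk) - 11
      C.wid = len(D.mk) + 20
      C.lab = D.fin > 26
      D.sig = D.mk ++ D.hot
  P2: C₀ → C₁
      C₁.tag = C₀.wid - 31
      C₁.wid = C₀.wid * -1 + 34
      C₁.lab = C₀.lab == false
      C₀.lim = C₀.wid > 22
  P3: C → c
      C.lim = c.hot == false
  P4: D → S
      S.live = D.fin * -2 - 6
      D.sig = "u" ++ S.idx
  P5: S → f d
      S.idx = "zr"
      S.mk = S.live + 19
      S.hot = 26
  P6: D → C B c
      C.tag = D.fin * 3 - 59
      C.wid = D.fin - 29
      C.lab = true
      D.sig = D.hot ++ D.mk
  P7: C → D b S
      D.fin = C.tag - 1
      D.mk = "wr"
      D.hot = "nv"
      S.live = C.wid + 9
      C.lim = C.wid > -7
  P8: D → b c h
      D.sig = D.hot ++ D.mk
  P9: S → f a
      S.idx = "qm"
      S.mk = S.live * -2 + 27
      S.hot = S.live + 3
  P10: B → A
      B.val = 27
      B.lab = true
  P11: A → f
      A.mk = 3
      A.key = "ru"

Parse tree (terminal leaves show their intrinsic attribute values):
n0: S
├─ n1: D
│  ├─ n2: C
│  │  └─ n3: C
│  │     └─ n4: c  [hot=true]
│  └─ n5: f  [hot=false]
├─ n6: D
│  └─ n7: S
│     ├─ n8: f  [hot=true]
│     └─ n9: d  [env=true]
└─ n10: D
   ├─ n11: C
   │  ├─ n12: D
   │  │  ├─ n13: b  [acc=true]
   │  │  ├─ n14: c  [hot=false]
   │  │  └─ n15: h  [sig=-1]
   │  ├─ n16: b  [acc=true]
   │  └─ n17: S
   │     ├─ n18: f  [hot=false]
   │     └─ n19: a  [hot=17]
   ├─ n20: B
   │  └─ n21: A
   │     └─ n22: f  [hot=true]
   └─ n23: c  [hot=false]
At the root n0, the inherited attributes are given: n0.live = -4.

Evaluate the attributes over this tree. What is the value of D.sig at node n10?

1. n0.live = -4  [given at root]
2. n1.fin = 26  [26]
3. n1.mk = "mx"  ["mx"]
4. n1.hot = "mu"  ["mu"]
5. n2.tag = -9  [len(D.mk) - 11]
6. n2.wid = 22  [len(D.mk) + 20]
7. n2.lab = false  [D.fin > 26]
8. n3.tag = -9  [C₀.wid - 31]
9. n3.wid = 12  [C₀.wid * -1 + 34]
10. n3.lab = true  [C₀.lab == false]
11. n4.hot = true  [terminal]
12. n3.lim = false  [c.hot == false]
13. n2.lim = false  [C₀.wid > 22]
14. n5.hot = false  [terminal]
15. n1.sig = "mxmu"  [D.mk ++ D.hot]
16. n6.fin = 0  [S.live + 4]
17. n6.mk = "qmxmu"  ["q" ++ D₀.sig]
18. n6.hot = "xmxmu"  ["x" ++ D₀.sig]
19. n7.live = -6  [D.fin * -2 - 6]
20. n8.hot = true  [terminal]
21. n9.env = true  [terminal]
22. n7.idx = "zr"  ["zr"]
23. n7.mk = 13  [S.live + 19]
24. n7.hot = 26  [26]
25. n6.sig = "uzr"  ["u" ++ S.idx]
26. n10.fin = 22  [S.live + 26]
27. n10.mk = "uzrmxmu"  [D₁.sig ++ D₀.sig]
28. n10.hot = "uzrz"  [D₁.sig ++ "z"]
29. n11.tag = 7  [D.fin * 3 - 59]
30. n11.wid = -7  [D.fin - 29]
31. n11.lab = true  [true]
32. n12.fin = 6  [C.tag - 1]
33. n12.mk = "wr"  ["wr"]
34. n12.hot = "nv"  ["nv"]
35. n13.acc = true  [terminal]
36. n14.hot = false  [terminal]
37. n15.sig = -1  [terminal]
38. n12.sig = "nvwr"  [D.hot ++ D.mk]
39. n16.acc = true  [terminal]
40. n17.live = 2  [C.wid + 9]
41. n18.hot = false  [terminal]
42. n19.hot = 17  [terminal]
43. n17.idx = "qm"  ["qm"]
44. n17.mk = 23  [S.live * -2 + 27]
45. n17.hot = 5  [S.live + 3]
46. n11.lim = false  [C.wid > -7]
47. n22.hot = true  [terminal]
48. n21.mk = 3  [3]
49. n21.key = "ru"  ["ru"]
50. n20.val = 27  [27]
51. n20.lab = true  [true]
52. n23.hot = false  [terminal]
53. n10.sig = "uzrzuzrmxmu"  [D.hot ++ D.mk]
54. n0.idx = "kn"  ["kn"]
55. n0.mk = 20  [20]
56. n0.hot = -9  [S.live - 5]

"uzrzuzrmxmu"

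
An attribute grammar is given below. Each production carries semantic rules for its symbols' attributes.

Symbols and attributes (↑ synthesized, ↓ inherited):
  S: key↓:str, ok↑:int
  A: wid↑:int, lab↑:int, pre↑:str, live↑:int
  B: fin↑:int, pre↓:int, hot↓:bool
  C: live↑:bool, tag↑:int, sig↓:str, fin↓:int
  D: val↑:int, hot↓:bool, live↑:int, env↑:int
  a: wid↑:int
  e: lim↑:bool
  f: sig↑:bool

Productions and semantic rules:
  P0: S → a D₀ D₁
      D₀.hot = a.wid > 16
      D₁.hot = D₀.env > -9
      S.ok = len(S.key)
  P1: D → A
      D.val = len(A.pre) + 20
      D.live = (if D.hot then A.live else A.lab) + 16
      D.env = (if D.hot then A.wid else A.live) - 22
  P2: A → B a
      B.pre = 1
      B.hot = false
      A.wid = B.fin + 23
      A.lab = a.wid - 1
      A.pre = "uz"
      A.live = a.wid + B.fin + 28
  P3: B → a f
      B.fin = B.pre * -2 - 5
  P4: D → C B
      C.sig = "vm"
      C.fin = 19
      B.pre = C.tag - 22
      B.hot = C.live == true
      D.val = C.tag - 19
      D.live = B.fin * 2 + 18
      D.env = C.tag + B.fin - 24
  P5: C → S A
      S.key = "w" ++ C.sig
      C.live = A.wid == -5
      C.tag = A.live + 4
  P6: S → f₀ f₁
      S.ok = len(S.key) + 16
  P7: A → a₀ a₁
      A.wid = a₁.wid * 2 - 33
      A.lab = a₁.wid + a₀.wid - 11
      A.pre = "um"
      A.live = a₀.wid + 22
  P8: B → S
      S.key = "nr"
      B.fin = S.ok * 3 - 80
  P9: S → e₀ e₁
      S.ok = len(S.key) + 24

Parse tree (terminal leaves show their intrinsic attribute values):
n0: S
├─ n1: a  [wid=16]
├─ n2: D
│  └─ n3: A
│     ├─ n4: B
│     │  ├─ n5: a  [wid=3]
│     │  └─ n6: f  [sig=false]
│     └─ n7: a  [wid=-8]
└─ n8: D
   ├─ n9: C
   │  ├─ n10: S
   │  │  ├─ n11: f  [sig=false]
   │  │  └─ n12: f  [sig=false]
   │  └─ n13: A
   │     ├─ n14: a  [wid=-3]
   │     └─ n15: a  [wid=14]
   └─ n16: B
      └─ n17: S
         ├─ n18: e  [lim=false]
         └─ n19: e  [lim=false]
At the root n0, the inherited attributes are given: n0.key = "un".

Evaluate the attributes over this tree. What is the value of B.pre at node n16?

1

1. n0.key = "un"  [given at root]
2. n1.wid = 16  [terminal]
3. n2.hot = false  [a.wid > 16]
4. n4.pre = 1  [1]
5. n4.hot = false  [false]
6. n5.wid = 3  [terminal]
7. n6.sig = false  [terminal]
8. n4.fin = -7  [B.pre * -2 - 5]
9. n7.wid = -8  [terminal]
10. n3.wid = 16  [B.fin + 23]
11. n3.lab = -9  [a.wid - 1]
12. n3.pre = "uz"  ["uz"]
13. n3.live = 13  [a.wid + B.fin + 28]
14. n2.val = 22  [len(A.pre) + 20]
15. n2.live = 7  [(if D.hot then A.live else A.lab) + 16]
16. n2.env = -9  [(if D.hot then A.wid else A.live) - 22]
17. n8.hot = false  [D₀.env > -9]
18. n9.sig = "vm"  ["vm"]
19. n9.fin = 19  [19]
20. n10.key = "wvm"  ["w" ++ C.sig]
21. n11.sig = false  [terminal]
22. n12.sig = false  [terminal]
23. n10.ok = 19  [len(S.key) + 16]
24. n14.wid = -3  [terminal]
25. n15.wid = 14  [terminal]
26. n13.wid = -5  [a₁.wid * 2 - 33]
27. n13.lab = 0  [a₁.wid + a₀.wid - 11]
28. n13.pre = "um"  ["um"]
29. n13.live = 19  [a₀.wid + 22]
30. n9.live = true  [A.wid == -5]
31. n9.tag = 23  [A.live + 4]
32. n16.pre = 1  [C.tag - 22]
33. n16.hot = true  [C.live == true]
34. n17.key = "nr"  ["nr"]
35. n18.lim = false  [terminal]
36. n19.lim = false  [terminal]
37. n17.ok = 26  [len(S.key) + 24]
38. n16.fin = -2  [S.ok * 3 - 80]
39. n8.val = 4  [C.tag - 19]
40. n8.live = 14  [B.fin * 2 + 18]
41. n8.env = -3  [C.tag + B.fin - 24]
42. n0.ok = 2  [len(S.key)]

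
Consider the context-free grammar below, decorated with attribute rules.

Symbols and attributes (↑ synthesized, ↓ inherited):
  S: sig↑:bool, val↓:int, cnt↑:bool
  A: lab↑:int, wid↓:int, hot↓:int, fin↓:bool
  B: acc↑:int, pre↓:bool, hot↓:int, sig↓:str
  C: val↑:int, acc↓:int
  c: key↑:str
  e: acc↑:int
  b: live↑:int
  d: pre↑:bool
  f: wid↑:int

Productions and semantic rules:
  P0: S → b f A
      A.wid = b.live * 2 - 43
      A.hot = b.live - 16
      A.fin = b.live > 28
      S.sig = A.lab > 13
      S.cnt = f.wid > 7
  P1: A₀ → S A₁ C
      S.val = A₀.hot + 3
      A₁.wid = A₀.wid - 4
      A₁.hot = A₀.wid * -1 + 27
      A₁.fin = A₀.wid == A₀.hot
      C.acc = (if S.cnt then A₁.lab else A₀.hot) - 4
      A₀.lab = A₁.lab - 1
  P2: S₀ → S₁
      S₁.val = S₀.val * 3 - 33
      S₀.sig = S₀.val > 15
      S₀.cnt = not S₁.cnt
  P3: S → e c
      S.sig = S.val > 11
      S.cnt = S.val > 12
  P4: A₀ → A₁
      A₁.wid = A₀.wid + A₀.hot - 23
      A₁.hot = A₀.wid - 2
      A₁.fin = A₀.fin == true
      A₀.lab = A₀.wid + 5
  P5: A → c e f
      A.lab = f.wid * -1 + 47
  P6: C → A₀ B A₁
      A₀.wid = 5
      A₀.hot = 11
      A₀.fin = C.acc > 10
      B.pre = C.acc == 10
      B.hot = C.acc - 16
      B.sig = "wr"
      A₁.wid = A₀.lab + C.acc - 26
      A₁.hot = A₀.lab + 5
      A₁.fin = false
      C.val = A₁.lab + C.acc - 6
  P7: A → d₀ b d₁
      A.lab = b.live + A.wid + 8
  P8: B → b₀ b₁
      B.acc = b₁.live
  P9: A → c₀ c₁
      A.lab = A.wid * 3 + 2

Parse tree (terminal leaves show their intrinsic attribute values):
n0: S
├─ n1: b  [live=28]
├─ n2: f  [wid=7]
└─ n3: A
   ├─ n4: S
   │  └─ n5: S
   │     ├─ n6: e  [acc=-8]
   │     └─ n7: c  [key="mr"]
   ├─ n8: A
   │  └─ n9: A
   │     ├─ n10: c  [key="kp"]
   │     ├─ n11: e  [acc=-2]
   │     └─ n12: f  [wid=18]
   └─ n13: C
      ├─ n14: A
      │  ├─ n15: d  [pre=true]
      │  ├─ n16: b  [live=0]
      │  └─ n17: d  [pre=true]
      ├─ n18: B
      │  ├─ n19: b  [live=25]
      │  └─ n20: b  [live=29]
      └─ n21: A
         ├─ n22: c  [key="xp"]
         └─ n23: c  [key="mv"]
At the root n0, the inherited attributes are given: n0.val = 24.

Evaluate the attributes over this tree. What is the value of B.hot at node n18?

-6

1. n0.val = 24  [given at root]
2. n1.live = 28  [terminal]
3. n2.wid = 7  [terminal]
4. n3.wid = 13  [b.live * 2 - 43]
5. n3.hot = 12  [b.live - 16]
6. n3.fin = false  [b.live > 28]
7. n4.val = 15  [A₀.hot + 3]
8. n5.val = 12  [S₀.val * 3 - 33]
9. n6.acc = -8  [terminal]
10. n7.key = "mr"  [terminal]
11. n5.sig = true  [S.val > 11]
12. n5.cnt = false  [S.val > 12]
13. n4.sig = false  [S₀.val > 15]
14. n4.cnt = true  [not S₁.cnt]
15. n8.wid = 9  [A₀.wid - 4]
16. n8.hot = 14  [A₀.wid * -1 + 27]
17. n8.fin = false  [A₀.wid == A₀.hot]
18. n9.wid = 0  [A₀.wid + A₀.hot - 23]
19. n9.hot = 7  [A₀.wid - 2]
20. n9.fin = false  [A₀.fin == true]
21. n10.key = "kp"  [terminal]
22. n11.acc = -2  [terminal]
23. n12.wid = 18  [terminal]
24. n9.lab = 29  [f.wid * -1 + 47]
25. n8.lab = 14  [A₀.wid + 5]
26. n13.acc = 10  [(if S.cnt then A₁.lab else A₀.hot) - 4]
27. n14.wid = 5  [5]
28. n14.hot = 11  [11]
29. n14.fin = false  [C.acc > 10]
30. n15.pre = true  [terminal]
31. n16.live = 0  [terminal]
32. n17.pre = true  [terminal]
33. n14.lab = 13  [b.live + A.wid + 8]
34. n18.pre = true  [C.acc == 10]
35. n18.hot = -6  [C.acc - 16]
36. n18.sig = "wr"  ["wr"]
37. n19.live = 25  [terminal]
38. n20.live = 29  [terminal]
39. n18.acc = 29  [b₁.live]
40. n21.wid = -3  [A₀.lab + C.acc - 26]
41. n21.hot = 18  [A₀.lab + 5]
42. n21.fin = false  [false]
43. n22.key = "xp"  [terminal]
44. n23.key = "mv"  [terminal]
45. n21.lab = -7  [A.wid * 3 + 2]
46. n13.val = -3  [A₁.lab + C.acc - 6]
47. n3.lab = 13  [A₁.lab - 1]
48. n0.sig = false  [A.lab > 13]
49. n0.cnt = false  [f.wid > 7]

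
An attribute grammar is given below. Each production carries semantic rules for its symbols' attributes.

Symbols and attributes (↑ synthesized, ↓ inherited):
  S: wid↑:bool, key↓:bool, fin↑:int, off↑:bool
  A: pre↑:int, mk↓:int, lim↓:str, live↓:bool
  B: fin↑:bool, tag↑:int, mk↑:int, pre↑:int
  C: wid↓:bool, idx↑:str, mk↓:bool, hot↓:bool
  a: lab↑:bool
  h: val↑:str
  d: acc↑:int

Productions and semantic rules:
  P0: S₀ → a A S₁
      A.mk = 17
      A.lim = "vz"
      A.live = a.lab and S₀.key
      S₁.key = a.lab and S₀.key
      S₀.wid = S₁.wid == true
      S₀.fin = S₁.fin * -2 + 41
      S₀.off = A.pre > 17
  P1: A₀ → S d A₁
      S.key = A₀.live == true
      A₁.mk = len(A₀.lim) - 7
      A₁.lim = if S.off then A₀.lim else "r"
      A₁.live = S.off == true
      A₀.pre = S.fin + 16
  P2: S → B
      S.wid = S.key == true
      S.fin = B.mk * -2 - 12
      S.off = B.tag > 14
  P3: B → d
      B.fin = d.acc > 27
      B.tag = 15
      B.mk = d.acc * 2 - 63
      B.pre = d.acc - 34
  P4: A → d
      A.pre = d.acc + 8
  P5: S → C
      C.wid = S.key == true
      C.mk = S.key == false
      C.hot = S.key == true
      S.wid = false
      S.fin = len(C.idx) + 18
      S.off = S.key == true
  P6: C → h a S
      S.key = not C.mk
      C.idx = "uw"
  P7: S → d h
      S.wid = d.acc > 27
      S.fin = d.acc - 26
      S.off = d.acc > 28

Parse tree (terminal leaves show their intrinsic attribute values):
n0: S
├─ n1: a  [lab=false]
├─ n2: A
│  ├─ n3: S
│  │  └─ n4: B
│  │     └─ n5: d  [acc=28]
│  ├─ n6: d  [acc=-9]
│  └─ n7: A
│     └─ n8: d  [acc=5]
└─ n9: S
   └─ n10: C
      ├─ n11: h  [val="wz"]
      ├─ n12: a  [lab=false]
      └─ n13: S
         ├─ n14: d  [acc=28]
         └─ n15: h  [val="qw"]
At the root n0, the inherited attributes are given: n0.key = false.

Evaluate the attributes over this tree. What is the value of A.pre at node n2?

1. n0.key = false  [given at root]
2. n1.lab = false  [terminal]
3. n2.mk = 17  [17]
4. n2.lim = "vz"  ["vz"]
5. n2.live = false  [a.lab and S₀.key]
6. n3.key = false  [A₀.live == true]
7. n5.acc = 28  [terminal]
8. n4.fin = true  [d.acc > 27]
9. n4.tag = 15  [15]
10. n4.mk = -7  [d.acc * 2 - 63]
11. n4.pre = -6  [d.acc - 34]
12. n3.wid = false  [S.key == true]
13. n3.fin = 2  [B.mk * -2 - 12]
14. n3.off = true  [B.tag > 14]
15. n6.acc = -9  [terminal]
16. n7.mk = -5  [len(A₀.lim) - 7]
17. n7.lim = "vz"  [if S.off then A₀.lim else "r"]
18. n7.live = true  [S.off == true]
19. n8.acc = 5  [terminal]
20. n7.pre = 13  [d.acc + 8]
21. n2.pre = 18  [S.fin + 16]
22. n9.key = false  [a.lab and S₀.key]
23. n10.wid = false  [S.key == true]
24. n10.mk = true  [S.key == false]
25. n10.hot = false  [S.key == true]
26. n11.val = "wz"  [terminal]
27. n12.lab = false  [terminal]
28. n13.key = false  [not C.mk]
29. n14.acc = 28  [terminal]
30. n15.val = "qw"  [terminal]
31. n13.wid = true  [d.acc > 27]
32. n13.fin = 2  [d.acc - 26]
33. n13.off = false  [d.acc > 28]
34. n10.idx = "uw"  ["uw"]
35. n9.wid = false  [false]
36. n9.fin = 20  [len(C.idx) + 18]
37. n9.off = false  [S.key == true]
38. n0.wid = false  [S₁.wid == true]
39. n0.fin = 1  [S₁.fin * -2 + 41]
40. n0.off = true  [A.pre > 17]

18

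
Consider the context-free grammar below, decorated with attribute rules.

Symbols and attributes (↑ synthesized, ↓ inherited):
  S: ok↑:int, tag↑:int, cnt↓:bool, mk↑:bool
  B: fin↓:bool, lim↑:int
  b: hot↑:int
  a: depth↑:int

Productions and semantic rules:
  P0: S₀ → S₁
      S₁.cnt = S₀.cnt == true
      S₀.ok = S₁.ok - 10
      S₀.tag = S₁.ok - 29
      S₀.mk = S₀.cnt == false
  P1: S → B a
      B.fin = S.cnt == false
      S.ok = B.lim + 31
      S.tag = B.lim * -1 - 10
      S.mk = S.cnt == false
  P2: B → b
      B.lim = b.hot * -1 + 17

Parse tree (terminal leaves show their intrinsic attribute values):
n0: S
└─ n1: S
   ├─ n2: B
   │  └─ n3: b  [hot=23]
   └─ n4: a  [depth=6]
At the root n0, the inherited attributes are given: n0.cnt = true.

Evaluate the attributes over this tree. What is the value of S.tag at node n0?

1. n0.cnt = true  [given at root]
2. n1.cnt = true  [S₀.cnt == true]
3. n2.fin = false  [S.cnt == false]
4. n3.hot = 23  [terminal]
5. n2.lim = -6  [b.hot * -1 + 17]
6. n4.depth = 6  [terminal]
7. n1.ok = 25  [B.lim + 31]
8. n1.tag = -4  [B.lim * -1 - 10]
9. n1.mk = false  [S.cnt == false]
10. n0.ok = 15  [S₁.ok - 10]
11. n0.tag = -4  [S₁.ok - 29]
12. n0.mk = false  [S₀.cnt == false]

-4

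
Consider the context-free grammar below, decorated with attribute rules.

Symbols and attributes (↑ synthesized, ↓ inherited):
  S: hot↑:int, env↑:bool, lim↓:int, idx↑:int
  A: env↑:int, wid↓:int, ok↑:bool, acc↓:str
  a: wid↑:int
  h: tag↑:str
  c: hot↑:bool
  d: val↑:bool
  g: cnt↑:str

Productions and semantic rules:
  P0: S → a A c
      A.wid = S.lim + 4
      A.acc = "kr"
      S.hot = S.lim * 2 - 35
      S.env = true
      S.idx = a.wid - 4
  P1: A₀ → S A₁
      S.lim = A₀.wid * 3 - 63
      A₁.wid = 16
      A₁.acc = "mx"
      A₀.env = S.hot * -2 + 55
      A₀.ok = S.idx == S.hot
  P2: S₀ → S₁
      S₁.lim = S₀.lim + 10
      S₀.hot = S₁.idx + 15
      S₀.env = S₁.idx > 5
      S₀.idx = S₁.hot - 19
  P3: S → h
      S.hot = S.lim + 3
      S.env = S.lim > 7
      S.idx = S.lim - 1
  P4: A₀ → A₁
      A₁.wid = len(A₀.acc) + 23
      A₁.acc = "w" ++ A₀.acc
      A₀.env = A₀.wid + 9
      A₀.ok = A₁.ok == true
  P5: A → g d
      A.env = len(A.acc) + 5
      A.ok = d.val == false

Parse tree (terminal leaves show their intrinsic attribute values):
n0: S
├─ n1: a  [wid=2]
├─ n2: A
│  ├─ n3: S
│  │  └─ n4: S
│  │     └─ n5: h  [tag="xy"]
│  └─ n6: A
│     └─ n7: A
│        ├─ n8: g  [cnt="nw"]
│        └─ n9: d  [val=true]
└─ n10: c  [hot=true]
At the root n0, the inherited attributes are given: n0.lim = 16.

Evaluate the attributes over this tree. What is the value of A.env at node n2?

13

1. n0.lim = 16  [given at root]
2. n1.wid = 2  [terminal]
3. n2.wid = 20  [S.lim + 4]
4. n2.acc = "kr"  ["kr"]
5. n3.lim = -3  [A₀.wid * 3 - 63]
6. n4.lim = 7  [S₀.lim + 10]
7. n5.tag = "xy"  [terminal]
8. n4.hot = 10  [S.lim + 3]
9. n4.env = false  [S.lim > 7]
10. n4.idx = 6  [S.lim - 1]
11. n3.hot = 21  [S₁.idx + 15]
12. n3.env = true  [S₁.idx > 5]
13. n3.idx = -9  [S₁.hot - 19]
14. n6.wid = 16  [16]
15. n6.acc = "mx"  ["mx"]
16. n7.wid = 25  [len(A₀.acc) + 23]
17. n7.acc = "wmx"  ["w" ++ A₀.acc]
18. n8.cnt = "nw"  [terminal]
19. n9.val = true  [terminal]
20. n7.env = 8  [len(A.acc) + 5]
21. n7.ok = false  [d.val == false]
22. n6.env = 25  [A₀.wid + 9]
23. n6.ok = false  [A₁.ok == true]
24. n2.env = 13  [S.hot * -2 + 55]
25. n2.ok = false  [S.idx == S.hot]
26. n10.hot = true  [terminal]
27. n0.hot = -3  [S.lim * 2 - 35]
28. n0.env = true  [true]
29. n0.idx = -2  [a.wid - 4]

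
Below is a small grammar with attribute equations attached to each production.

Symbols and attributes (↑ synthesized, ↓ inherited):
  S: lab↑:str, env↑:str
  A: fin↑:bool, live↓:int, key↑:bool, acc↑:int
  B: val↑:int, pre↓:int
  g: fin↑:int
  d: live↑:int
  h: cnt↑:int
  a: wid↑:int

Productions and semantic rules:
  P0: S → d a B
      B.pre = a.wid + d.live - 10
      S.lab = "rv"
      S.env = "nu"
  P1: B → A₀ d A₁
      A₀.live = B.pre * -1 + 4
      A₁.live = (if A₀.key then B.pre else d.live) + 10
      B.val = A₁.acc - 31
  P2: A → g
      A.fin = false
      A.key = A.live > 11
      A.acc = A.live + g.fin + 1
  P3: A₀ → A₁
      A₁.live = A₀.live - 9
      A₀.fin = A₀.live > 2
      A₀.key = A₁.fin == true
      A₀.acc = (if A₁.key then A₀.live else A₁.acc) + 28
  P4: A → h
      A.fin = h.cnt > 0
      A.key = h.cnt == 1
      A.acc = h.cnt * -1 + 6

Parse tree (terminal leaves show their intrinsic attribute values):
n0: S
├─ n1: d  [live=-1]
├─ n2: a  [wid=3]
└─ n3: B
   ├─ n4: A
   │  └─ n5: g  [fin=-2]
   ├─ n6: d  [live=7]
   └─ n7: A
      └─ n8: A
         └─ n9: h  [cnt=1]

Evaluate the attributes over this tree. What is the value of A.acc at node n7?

30

1. n1.live = -1  [terminal]
2. n2.wid = 3  [terminal]
3. n3.pre = -8  [a.wid + d.live - 10]
4. n4.live = 12  [B.pre * -1 + 4]
5. n5.fin = -2  [terminal]
6. n4.fin = false  [false]
7. n4.key = true  [A.live > 11]
8. n4.acc = 11  [A.live + g.fin + 1]
9. n6.live = 7  [terminal]
10. n7.live = 2  [(if A₀.key then B.pre else d.live) + 10]
11. n8.live = -7  [A₀.live - 9]
12. n9.cnt = 1  [terminal]
13. n8.fin = true  [h.cnt > 0]
14. n8.key = true  [h.cnt == 1]
15. n8.acc = 5  [h.cnt * -1 + 6]
16. n7.fin = false  [A₀.live > 2]
17. n7.key = true  [A₁.fin == true]
18. n7.acc = 30  [(if A₁.key then A₀.live else A₁.acc) + 28]
19. n3.val = -1  [A₁.acc - 31]
20. n0.lab = "rv"  ["rv"]
21. n0.env = "nu"  ["nu"]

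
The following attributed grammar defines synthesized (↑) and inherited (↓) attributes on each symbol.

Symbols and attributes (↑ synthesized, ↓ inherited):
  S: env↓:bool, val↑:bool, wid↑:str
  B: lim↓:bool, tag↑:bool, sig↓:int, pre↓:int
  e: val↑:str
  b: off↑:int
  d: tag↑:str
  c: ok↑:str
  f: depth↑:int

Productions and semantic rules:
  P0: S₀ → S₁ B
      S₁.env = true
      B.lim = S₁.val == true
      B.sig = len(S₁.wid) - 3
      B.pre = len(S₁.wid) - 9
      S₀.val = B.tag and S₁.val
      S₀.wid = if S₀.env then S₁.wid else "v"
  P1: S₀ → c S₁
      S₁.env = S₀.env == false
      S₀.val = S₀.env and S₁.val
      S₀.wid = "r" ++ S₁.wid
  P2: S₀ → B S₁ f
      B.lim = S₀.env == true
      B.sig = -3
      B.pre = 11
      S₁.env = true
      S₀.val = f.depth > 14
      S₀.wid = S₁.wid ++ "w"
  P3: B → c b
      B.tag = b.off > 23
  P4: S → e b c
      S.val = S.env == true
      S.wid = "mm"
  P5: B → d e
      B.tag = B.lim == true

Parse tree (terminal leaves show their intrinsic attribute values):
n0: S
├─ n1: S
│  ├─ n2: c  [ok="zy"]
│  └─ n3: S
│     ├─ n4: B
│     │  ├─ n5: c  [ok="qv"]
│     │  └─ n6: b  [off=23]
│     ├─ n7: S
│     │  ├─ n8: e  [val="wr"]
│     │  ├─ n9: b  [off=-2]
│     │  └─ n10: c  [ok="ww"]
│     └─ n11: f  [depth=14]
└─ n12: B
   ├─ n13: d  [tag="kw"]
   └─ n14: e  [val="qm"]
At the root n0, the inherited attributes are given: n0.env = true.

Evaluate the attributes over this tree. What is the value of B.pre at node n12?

-5

1. n0.env = true  [given at root]
2. n1.env = true  [true]
3. n2.ok = "zy"  [terminal]
4. n3.env = false  [S₀.env == false]
5. n4.lim = false  [S₀.env == true]
6. n4.sig = -3  [-3]
7. n4.pre = 11  [11]
8. n5.ok = "qv"  [terminal]
9. n6.off = 23  [terminal]
10. n4.tag = false  [b.off > 23]
11. n7.env = true  [true]
12. n8.val = "wr"  [terminal]
13. n9.off = -2  [terminal]
14. n10.ok = "ww"  [terminal]
15. n7.val = true  [S.env == true]
16. n7.wid = "mm"  ["mm"]
17. n11.depth = 14  [terminal]
18. n3.val = false  [f.depth > 14]
19. n3.wid = "mmw"  [S₁.wid ++ "w"]
20. n1.val = false  [S₀.env and S₁.val]
21. n1.wid = "rmmw"  ["r" ++ S₁.wid]
22. n12.lim = false  [S₁.val == true]
23. n12.sig = 1  [len(S₁.wid) - 3]
24. n12.pre = -5  [len(S₁.wid) - 9]
25. n13.tag = "kw"  [terminal]
26. n14.val = "qm"  [terminal]
27. n12.tag = false  [B.lim == true]
28. n0.val = false  [B.tag and S₁.val]
29. n0.wid = "rmmw"  [if S₀.env then S₁.wid else "v"]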